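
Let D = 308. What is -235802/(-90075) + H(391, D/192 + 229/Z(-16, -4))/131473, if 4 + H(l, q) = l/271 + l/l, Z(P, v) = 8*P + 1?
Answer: 8401394598116/3209298658725 ≈ 2.6178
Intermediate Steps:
Z(P, v) = 1 + 8*P
H(l, q) = -3 + l/271 (H(l, q) = -4 + (l/271 + l/l) = -4 + (l*(1/271) + 1) = -4 + (l/271 + 1) = -4 + (1 + l/271) = -3 + l/271)
-235802/(-90075) + H(391, D/192 + 229/Z(-16, -4))/131473 = -235802/(-90075) + (-3 + (1/271)*391)/131473 = -235802*(-1/90075) + (-3 + 391/271)*(1/131473) = 235802/90075 - 422/271*1/131473 = 235802/90075 - 422/35629183 = 8401394598116/3209298658725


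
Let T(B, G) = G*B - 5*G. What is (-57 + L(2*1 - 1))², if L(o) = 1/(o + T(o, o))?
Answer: 29584/9 ≈ 3287.1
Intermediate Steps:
T(B, G) = -5*G + B*G (T(B, G) = B*G - 5*G = -5*G + B*G)
L(o) = 1/(o + o*(-5 + o))
(-57 + L(2*1 - 1))² = (-57 + 1/((2*1 - 1)*(-4 + (2*1 - 1))))² = (-57 + 1/((2 - 1)*(-4 + (2 - 1))))² = (-57 + 1/(1*(-4 + 1)))² = (-57 + 1/(-3))² = (-57 + 1*(-⅓))² = (-57 - ⅓)² = (-172/3)² = 29584/9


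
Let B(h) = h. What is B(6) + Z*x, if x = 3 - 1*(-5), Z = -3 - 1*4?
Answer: -50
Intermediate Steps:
Z = -7 (Z = -3 - 4 = -7)
x = 8 (x = 3 + 5 = 8)
B(6) + Z*x = 6 - 7*8 = 6 - 56 = -50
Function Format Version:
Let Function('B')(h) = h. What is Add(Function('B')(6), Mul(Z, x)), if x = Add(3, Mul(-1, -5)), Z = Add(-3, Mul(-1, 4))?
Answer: -50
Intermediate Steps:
Z = -7 (Z = Add(-3, -4) = -7)
x = 8 (x = Add(3, 5) = 8)
Add(Function('B')(6), Mul(Z, x)) = Add(6, Mul(-7, 8)) = Add(6, -56) = -50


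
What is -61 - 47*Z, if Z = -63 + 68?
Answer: -296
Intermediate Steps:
Z = 5
-61 - 47*Z = -61 - 47*5 = -61 - 235 = -296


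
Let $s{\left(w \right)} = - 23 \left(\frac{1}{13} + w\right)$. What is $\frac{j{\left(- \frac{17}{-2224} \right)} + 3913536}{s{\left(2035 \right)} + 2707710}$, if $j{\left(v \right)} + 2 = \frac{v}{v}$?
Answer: $\frac{50875955}{34591742} \approx 1.4708$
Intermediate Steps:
$s{\left(w \right)} = - \frac{23}{13} - 23 w$ ($s{\left(w \right)} = - 23 \left(\frac{1}{13} + w\right) = - \frac{23}{13} - 23 w$)
$j{\left(v \right)} = -1$ ($j{\left(v \right)} = -2 + \frac{v}{v} = -2 + 1 = -1$)
$\frac{j{\left(- \frac{17}{-2224} \right)} + 3913536}{s{\left(2035 \right)} + 2707710} = \frac{-1 + 3913536}{\left(- \frac{23}{13} - 46805\right) + 2707710} = \frac{3913535}{\left(- \frac{23}{13} - 46805\right) + 2707710} = \frac{3913535}{- \frac{608488}{13} + 2707710} = \frac{3913535}{\frac{34591742}{13}} = 3913535 \cdot \frac{13}{34591742} = \frac{50875955}{34591742}$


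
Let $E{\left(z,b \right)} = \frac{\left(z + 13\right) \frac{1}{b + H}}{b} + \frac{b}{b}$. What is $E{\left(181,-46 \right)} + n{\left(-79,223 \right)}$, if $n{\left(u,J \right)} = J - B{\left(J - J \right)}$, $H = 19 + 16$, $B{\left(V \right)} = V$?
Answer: $\frac{56769}{253} \approx 224.38$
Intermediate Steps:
$H = 35$
$n{\left(u,J \right)} = J$ ($n{\left(u,J \right)} = J - \left(J - J\right) = J - 0 = J + 0 = J$)
$E{\left(z,b \right)} = 1 + \frac{13 + z}{b \left(35 + b\right)}$ ($E{\left(z,b \right)} = \frac{\left(z + 13\right) \frac{1}{b + 35}}{b} + \frac{b}{b} = \frac{\left(13 + z\right) \frac{1}{35 + b}}{b} + 1 = \frac{\frac{1}{35 + b} \left(13 + z\right)}{b} + 1 = \frac{13 + z}{b \left(35 + b\right)} + 1 = 1 + \frac{13 + z}{b \left(35 + b\right)}$)
$E{\left(181,-46 \right)} + n{\left(-79,223 \right)} = \frac{13 + 181 + \left(-46\right)^{2} + 35 \left(-46\right)}{\left(-46\right) \left(35 - 46\right)} + 223 = - \frac{13 + 181 + 2116 - 1610}{46 \left(-11\right)} + 223 = \left(- \frac{1}{46}\right) \left(- \frac{1}{11}\right) 700 + 223 = \frac{350}{253} + 223 = \frac{56769}{253}$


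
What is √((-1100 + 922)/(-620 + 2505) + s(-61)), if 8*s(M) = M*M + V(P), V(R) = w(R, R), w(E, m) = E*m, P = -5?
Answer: √6653848305/3770 ≈ 21.637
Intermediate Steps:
V(R) = R² (V(R) = R*R = R²)
s(M) = 25/8 + M²/8 (s(M) = (M*M + (-5)²)/8 = (M² + 25)/8 = (25 + M²)/8 = 25/8 + M²/8)
√((-1100 + 922)/(-620 + 2505) + s(-61)) = √((-1100 + 922)/(-620 + 2505) + (25/8 + (⅛)*(-61)²)) = √(-178/1885 + (25/8 + (⅛)*3721)) = √(-178*1/1885 + (25/8 + 3721/8)) = √(-178/1885 + 1873/4) = √(3529893/7540) = √6653848305/3770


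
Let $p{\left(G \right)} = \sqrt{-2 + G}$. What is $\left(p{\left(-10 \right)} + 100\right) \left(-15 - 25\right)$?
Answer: $-4000 - 80 i \sqrt{3} \approx -4000.0 - 138.56 i$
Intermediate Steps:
$\left(p{\left(-10 \right)} + 100\right) \left(-15 - 25\right) = \left(\sqrt{-2 - 10} + 100\right) \left(-15 - 25\right) = \left(\sqrt{-12} + 100\right) \left(-15 - 25\right) = \left(2 i \sqrt{3} + 100\right) \left(-40\right) = \left(100 + 2 i \sqrt{3}\right) \left(-40\right) = -4000 - 80 i \sqrt{3}$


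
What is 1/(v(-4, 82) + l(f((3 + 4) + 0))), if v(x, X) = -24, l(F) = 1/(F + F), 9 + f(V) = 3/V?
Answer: -120/2887 ≈ -0.041566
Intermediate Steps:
f(V) = -9 + 3/V
l(F) = 1/(2*F)
1/(v(-4, 82) + l(f((3 + 4) + 0))) = 1/(-24 + 1/(2*(-9 + 3/((3 + 4) + 0)))) = 1/(-24 + 1/(2*(-9 + 3/(7 + 0)))) = 1/(-24 + 1/(2*(-9 + 3/7))) = 1/(-24 + 1/(2*(-60/7))) = 1/(-24 + (1/2)*(-7/60)) = 1/(-24 - 7/120) = 1/(-2887/120) = -120/2887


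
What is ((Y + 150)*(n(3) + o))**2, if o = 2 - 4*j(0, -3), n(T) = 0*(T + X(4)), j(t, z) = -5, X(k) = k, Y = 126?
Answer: 36869184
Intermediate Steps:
n(T) = 0 (n(T) = 0*(T + 4) = 0*(4 + T) = 0)
o = 22 (o = 2 - 4*(-5) = 2 + 20 = 22)
((Y + 150)*(n(3) + o))**2 = ((126 + 150)*(0 + 22))**2 = (276*22)**2 = 6072**2 = 36869184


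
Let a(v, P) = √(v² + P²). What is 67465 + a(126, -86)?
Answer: 67465 + 2*√5818 ≈ 67618.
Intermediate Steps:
a(v, P) = √(P² + v²)
67465 + a(126, -86) = 67465 + √((-86)² + 126²) = 67465 + √(7396 + 15876) = 67465 + √23272 = 67465 + 2*√5818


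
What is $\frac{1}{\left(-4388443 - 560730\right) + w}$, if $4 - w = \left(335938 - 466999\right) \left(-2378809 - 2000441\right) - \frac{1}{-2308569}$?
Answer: $- \frac{2308569}{1325012027262267412} \approx -1.7423 \cdot 10^{-12}$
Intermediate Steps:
$w = - \frac{1325000601754903975}{2308569}$ ($w = 4 - \left(\left(335938 - 466999\right) \left(-2378809 - 2000441\right) - \frac{1}{-2308569}\right) = 4 - \left(\left(-131061\right) \left(-4379250\right) - - \frac{1}{2308569}\right) = 4 - \left(573948884250 + \frac{1}{2308569}\right) = 4 - \frac{1325000601764138251}{2308569} = - \frac{1325000601754903975}{2308569} \approx -5.7395 \cdot 10^{11}$)
$\frac{1}{\left(-4388443 - 560730\right) + w} = \frac{1}{\left(-4388443 - 560730\right) - \frac{1325000601754903975}{2308569}} = \frac{1}{-4949173 - \frac{1325000601754903975}{2308569}} = \frac{1}{- \frac{1325012027262267412}{2308569}} = - \frac{2308569}{1325012027262267412}$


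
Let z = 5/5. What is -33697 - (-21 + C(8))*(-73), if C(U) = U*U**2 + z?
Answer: 2219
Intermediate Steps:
z = 1 (z = 5*(1/5) = 1)
C(U) = 1 + U**3 (C(U) = U*U**2 + 1 = U**3 + 1 = 1 + U**3)
-33697 - (-21 + C(8))*(-73) = -33697 - (-21 + (1 + 8**3))*(-73) = -33697 - (-21 + (1 + 512))*(-73) = -33697 - (-21 + 513)*(-73) = -33697 - 492*(-73) = -33697 - 1*(-35916) = -33697 + 35916 = 2219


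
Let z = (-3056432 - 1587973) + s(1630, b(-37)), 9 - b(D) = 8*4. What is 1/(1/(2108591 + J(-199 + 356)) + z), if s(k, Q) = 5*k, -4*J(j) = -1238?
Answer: -4217801/19554800975253 ≈ -2.1569e-7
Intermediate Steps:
b(D) = -23 (b(D) = 9 - 8*4 = 9 - 1*32 = 9 - 32 = -23)
J(j) = 619/2 (J(j) = -¼*(-1238) = 619/2)
z = -4636255 (z = (-3056432 - 1587973) + 5*1630 = -4644405 + 8150 = -4636255)
1/(1/(2108591 + J(-199 + 356)) + z) = 1/(1/(2108591 + 619/2) - 4636255) = 1/(1/(4217801/2) - 4636255) = 1/(2/4217801 - 4636255) = 1/(-19554800975253/4217801) = -4217801/19554800975253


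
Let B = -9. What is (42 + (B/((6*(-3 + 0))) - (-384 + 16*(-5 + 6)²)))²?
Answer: 674041/4 ≈ 1.6851e+5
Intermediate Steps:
(42 + (B/((6*(-3 + 0))) - (-384 + 16*(-5 + 6)²)))² = (42 + (-9*1/(6*(-3 + 0)) - (-384 + 16*(-5 + 6)²)))² = (42 + (-9/(6*(-3)) - 16/(1/(-24 + 1²))))² = (42 + (-9/(-18) - 16/(1/(-24 + 1))))² = (42 + (-9*(-1/18) - 16/(1/(-23))))² = (42 + (½ - 16/(-1/23)))² = (42 + (½ - 16*(-23)))² = (42 + (½ + 368))² = (42 + 737/2)² = (821/2)² = 674041/4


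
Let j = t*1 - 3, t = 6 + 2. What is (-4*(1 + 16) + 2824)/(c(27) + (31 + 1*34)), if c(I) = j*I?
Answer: 689/50 ≈ 13.780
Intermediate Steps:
t = 8
j = 5 (j = 8*1 - 3 = 8 - 3 = 5)
c(I) = 5*I
(-4*(1 + 16) + 2824)/(c(27) + (31 + 1*34)) = (-4*(1 + 16) + 2824)/(5*27 + (31 + 1*34)) = (-4*17 + 2824)/(135 + (31 + 34)) = (-68 + 2824)/(135 + 65) = 2756/200 = 2756*(1/200) = 689/50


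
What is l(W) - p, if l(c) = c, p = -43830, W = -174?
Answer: 43656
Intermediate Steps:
l(W) - p = -174 - 1*(-43830) = -174 + 43830 = 43656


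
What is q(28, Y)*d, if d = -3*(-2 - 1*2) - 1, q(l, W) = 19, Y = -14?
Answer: 209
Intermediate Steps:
d = 11 (d = -3*(-2 - 2) - 1 = -3*(-4) - 1 = 12 - 1 = 11)
q(28, Y)*d = 19*11 = 209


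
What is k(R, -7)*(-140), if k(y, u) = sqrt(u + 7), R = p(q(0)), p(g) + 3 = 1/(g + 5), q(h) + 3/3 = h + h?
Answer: 0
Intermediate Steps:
q(h) = -1 + 2*h (q(h) = -1 + (h + h) = -1 + 2*h)
p(g) = -3 + 1/(5 + g) (p(g) = -3 + 1/(g + 5) = -3 + 1/(5 + g))
R = -11/4 (R = (-14 - 3*(-1 + 2*0))/(5 + (-1 + 2*0)) = (-14 - 3*(-1 + 0))/(5 + (-1 + 0)) = (-14 - 3*(-1))/(5 - 1) = (-14 + 3)/4 = (1/4)*(-11) = -11/4 ≈ -2.7500)
k(y, u) = sqrt(7 + u)
k(R, -7)*(-140) = sqrt(7 - 7)*(-140) = sqrt(0)*(-140) = 0*(-140) = 0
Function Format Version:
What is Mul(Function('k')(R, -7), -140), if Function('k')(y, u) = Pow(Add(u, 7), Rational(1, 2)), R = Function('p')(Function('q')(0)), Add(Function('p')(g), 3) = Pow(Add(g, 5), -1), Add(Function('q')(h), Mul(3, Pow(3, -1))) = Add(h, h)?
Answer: 0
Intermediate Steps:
Function('q')(h) = Add(-1, Mul(2, h)) (Function('q')(h) = Add(-1, Add(h, h)) = Add(-1, Mul(2, h)))
Function('p')(g) = Add(-3, Pow(Add(5, g), -1)) (Function('p')(g) = Add(-3, Pow(Add(g, 5), -1)) = Add(-3, Pow(Add(5, g), -1)))
R = Rational(-11, 4) (R = Mul(Pow(Add(5, Add(-1, Mul(2, 0))), -1), Add(-14, Mul(-3, Add(-1, Mul(2, 0))))) = Mul(Pow(Add(5, Add(-1, 0)), -1), Add(-14, Mul(-3, Add(-1, 0)))) = Mul(Pow(Add(5, -1), -1), Add(-14, Mul(-3, -1))) = Mul(Pow(4, -1), Add(-14, 3)) = Mul(Rational(1, 4), -11) = Rational(-11, 4) ≈ -2.7500)
Function('k')(y, u) = Pow(Add(7, u), Rational(1, 2))
Mul(Function('k')(R, -7), -140) = Mul(Pow(Add(7, -7), Rational(1, 2)), -140) = Mul(Pow(0, Rational(1, 2)), -140) = Mul(0, -140) = 0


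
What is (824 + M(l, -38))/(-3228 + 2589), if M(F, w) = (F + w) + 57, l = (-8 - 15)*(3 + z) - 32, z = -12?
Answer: -1018/639 ≈ -1.5931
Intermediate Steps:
l = 175 (l = (-8 - 15)*(3 - 12) - 32 = -23*(-9) - 32 = 207 - 32 = 175)
M(F, w) = 57 + F + w
(824 + M(l, -38))/(-3228 + 2589) = (824 + (57 + 175 - 38))/(-3228 + 2589) = (824 + 194)/(-639) = 1018*(-1/639) = -1018/639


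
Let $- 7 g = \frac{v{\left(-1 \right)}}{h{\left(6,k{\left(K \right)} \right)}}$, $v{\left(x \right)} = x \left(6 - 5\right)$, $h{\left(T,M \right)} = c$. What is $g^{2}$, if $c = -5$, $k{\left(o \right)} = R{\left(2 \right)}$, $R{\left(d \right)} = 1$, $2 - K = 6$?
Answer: $\frac{1}{1225} \approx 0.00081633$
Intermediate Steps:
$K = -4$ ($K = 2 - 6 = -4$)
$k{\left(o \right)} = 1$
$h{\left(T,M \right)} = -5$
$v{\left(x \right)} = x$ ($v{\left(x \right)} = x 1 = x$)
$g = - \frac{1}{35}$ ($g = - \frac{\left(-1\right) \frac{1}{-5}}{7} = - \frac{\left(-1\right) \left(- \frac{1}{5}\right)}{7} = \left(- \frac{1}{7}\right) \frac{1}{5} = - \frac{1}{35} \approx -0.028571$)
$g^{2} = \left(- \frac{1}{35}\right)^{2} = \frac{1}{1225}$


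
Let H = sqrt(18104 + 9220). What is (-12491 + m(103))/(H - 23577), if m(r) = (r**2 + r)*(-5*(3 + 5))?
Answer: 3465591089/185282535 + 881942*sqrt(759)/185282535 ≈ 18.836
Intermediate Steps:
H = 6*sqrt(759) (H = sqrt(27324) = 6*sqrt(759) ≈ 165.30)
m(r) = -40*r - 40*r**2 (m(r) = (r + r**2)*(-5*8) = (r + r**2)*(-40) = -40*r - 40*r**2)
(-12491 + m(103))/(H - 23577) = (-12491 - 40*103*(1 + 103))/(6*sqrt(759) - 23577) = (-12491 - 40*103*104)/(-23577 + 6*sqrt(759)) = (-12491 - 428480)/(-23577 + 6*sqrt(759)) = -440971/(-23577 + 6*sqrt(759))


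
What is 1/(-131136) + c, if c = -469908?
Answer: -61621855489/131136 ≈ -4.6991e+5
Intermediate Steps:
1/(-131136) + c = 1/(-131136) - 469908 = -1/131136 - 469908 = -61621855489/131136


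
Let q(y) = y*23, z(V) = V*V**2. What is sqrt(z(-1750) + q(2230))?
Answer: I*sqrt(5359323710) ≈ 73207.0*I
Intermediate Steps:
z(V) = V**3
q(y) = 23*y
sqrt(z(-1750) + q(2230)) = sqrt((-1750)**3 + 23*2230) = sqrt(-5359375000 + 51290) = sqrt(-5359323710) = I*sqrt(5359323710)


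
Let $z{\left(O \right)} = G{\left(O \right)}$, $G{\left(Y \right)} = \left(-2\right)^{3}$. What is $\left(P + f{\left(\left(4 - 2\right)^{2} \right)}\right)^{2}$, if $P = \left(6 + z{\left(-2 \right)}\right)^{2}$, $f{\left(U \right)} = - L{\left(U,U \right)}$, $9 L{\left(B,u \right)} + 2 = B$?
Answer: $\frac{1156}{81} \approx 14.272$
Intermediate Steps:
$G{\left(Y \right)} = -8$
$z{\left(O \right)} = -8$
$L{\left(B,u \right)} = - \frac{2}{9} + \frac{B}{9}$
$f{\left(U \right)} = \frac{2}{9} - \frac{U}{9}$ ($f{\left(U \right)} = - (- \frac{2}{9} + \frac{U}{9}) = \frac{2}{9} - \frac{U}{9}$)
$P = 4$ ($P = \left(6 - 8\right)^{2} = \left(-2\right)^{2} = 4$)
$\left(P + f{\left(\left(4 - 2\right)^{2} \right)}\right)^{2} = \left(4 + \left(\frac{2}{9} - \frac{\left(4 - 2\right)^{2}}{9}\right)\right)^{2} = \left(4 + \left(\frac{2}{9} - \frac{2^{2}}{9}\right)\right)^{2} = \left(4 + \left(\frac{2}{9} - \frac{4}{9}\right)\right)^{2} = \left(4 - \frac{2}{9}\right)^{2} = \left(\frac{34}{9}\right)^{2} = \frac{1156}{81}$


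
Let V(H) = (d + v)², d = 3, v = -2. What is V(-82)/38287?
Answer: 1/38287 ≈ 2.6119e-5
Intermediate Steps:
V(H) = 1 (V(H) = (3 - 2)² = 1² = 1)
V(-82)/38287 = 1/38287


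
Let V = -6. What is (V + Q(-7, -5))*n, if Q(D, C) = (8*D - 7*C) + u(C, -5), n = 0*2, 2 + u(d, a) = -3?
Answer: 0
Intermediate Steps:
u(d, a) = -5 (u(d, a) = -2 - 3 = -5)
n = 0
Q(D, C) = -5 - 7*C + 8*D (Q(D, C) = (8*D - 7*C) - 5 = (-7*C + 8*D) - 5 = -5 - 7*C + 8*D)
(V + Q(-7, -5))*n = (-6 + (-5 - 7*(-5) + 8*(-7)))*0 = (-6 + (-5 + 35 - 56))*0 = (-6 - 26)*0 = -32*0 = 0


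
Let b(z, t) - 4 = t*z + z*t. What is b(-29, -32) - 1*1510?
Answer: 350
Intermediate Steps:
b(z, t) = 4 + 2*t*z (b(z, t) = 4 + (t*z + z*t) = 4 + (t*z + t*z) = 4 + 2*t*z)
b(-29, -32) - 1*1510 = (4 + 2*(-32)*(-29)) - 1*1510 = (4 + 1856) - 1510 = 1860 - 1510 = 350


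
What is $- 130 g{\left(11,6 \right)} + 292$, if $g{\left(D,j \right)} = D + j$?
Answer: $-1918$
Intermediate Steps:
$- 130 g{\left(11,6 \right)} + 292 = - 130 \left(11 + 6\right) + 292 = \left(-130\right) 17 + 292 = -2210 + 292 = -1918$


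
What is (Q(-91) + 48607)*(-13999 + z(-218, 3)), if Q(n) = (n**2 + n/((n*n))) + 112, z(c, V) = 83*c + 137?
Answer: -165755740044/91 ≈ -1.8215e+9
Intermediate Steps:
z(c, V) = 137 + 83*c
Q(n) = 112 + 1/n + n**2 (Q(n) = (n**2 + n/(n**2)) + 112 = (n**2 + n/n**2) + 112 = (n**2 + 1/n) + 112 = (1/n + n**2) + 112 = 112 + 1/n + n**2)
(Q(-91) + 48607)*(-13999 + z(-218, 3)) = ((112 + 1/(-91) + (-91)**2) + 48607)*(-13999 + (137 + 83*(-218))) = ((112 - 1/91 + 8281) + 48607)*(-13999 + (137 - 18094)) = (763762/91 + 48607)*(-13999 - 17957) = (5186999/91)*(-31956) = -165755740044/91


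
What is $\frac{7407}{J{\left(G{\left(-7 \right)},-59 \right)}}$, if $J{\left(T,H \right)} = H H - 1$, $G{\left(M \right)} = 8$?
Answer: $\frac{2469}{1160} \approx 2.1284$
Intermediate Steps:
$J{\left(T,H \right)} = -1 + H^{2}$ ($J{\left(T,H \right)} = H^{2} - 1 = -1 + H^{2}$)
$\frac{7407}{J{\left(G{\left(-7 \right)},-59 \right)}} = \frac{7407}{-1 + \left(-59\right)^{2}} = \frac{7407}{-1 + 3481} = \frac{7407}{3480} = 7407 \cdot \frac{1}{3480} = \frac{2469}{1160}$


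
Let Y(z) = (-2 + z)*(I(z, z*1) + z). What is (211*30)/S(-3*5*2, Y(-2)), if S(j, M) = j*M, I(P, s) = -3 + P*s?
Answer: -211/4 ≈ -52.750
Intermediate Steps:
Y(z) = (-2 + z)*(-3 + z + z²) (Y(z) = (-2 + z)*((-3 + z*(z*1)) + z) = (-2 + z)*((-3 + z*z) + z) = (-2 + z)*((-3 + z²) + z) = (-2 + z)*(-3 + z + z²))
S(j, M) = M*j
(211*30)/S(-3*5*2, Y(-2)) = (211*30)/(((6 + (-2)³ - 1*(-2)² - 5*(-2))*(-3*5*2))) = 6330/(((6 - 8 - 1*4 + 10)*(-15*2))) = 6330/(((6 - 8 - 4 + 10)*(-30))) = 6330/((4*(-30))) = 6330/(-120) = 6330*(-1/120) = -211/4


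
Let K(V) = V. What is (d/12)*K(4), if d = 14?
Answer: 14/3 ≈ 4.6667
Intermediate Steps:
(d/12)*K(4) = (14/12)*4 = ((1/12)*14)*4 = (7/6)*4 = 14/3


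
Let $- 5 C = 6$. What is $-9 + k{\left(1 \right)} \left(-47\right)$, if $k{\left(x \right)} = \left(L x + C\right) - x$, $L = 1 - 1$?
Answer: $\frac{472}{5} \approx 94.4$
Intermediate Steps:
$L = 0$ ($L = 1 - 1 = 0$)
$C = - \frac{6}{5}$ ($C = \left(- \frac{1}{5}\right) 6 = - \frac{6}{5} \approx -1.2$)
$k{\left(x \right)} = - \frac{6}{5} - x$ ($k{\left(x \right)} = \left(0 x - \frac{6}{5}\right) - x = \left(0 - \frac{6}{5}\right) - x = - \frac{6}{5} - x$)
$-9 + k{\left(1 \right)} \left(-47\right) = -9 + \left(- \frac{6}{5} - 1\right) \left(-47\right) = -9 - - \frac{517}{5} = -9 + \frac{517}{5} = \frac{472}{5}$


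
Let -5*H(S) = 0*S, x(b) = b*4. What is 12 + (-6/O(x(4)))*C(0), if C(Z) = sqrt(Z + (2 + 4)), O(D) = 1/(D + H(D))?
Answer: 12 - 96*sqrt(6) ≈ -223.15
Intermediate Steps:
x(b) = 4*b
H(S) = 0 (H(S) = -0*S = -1/5*0 = 0)
O(D) = 1/D (O(D) = 1/(D + 0) = 1/D)
C(Z) = sqrt(6 + Z) (C(Z) = sqrt(Z + 6) = sqrt(6 + Z))
12 + (-6/O(x(4)))*C(0) = 12 + (-6*4*4)*sqrt(6 + 0) = 12 + (-6/(1/16))*sqrt(6) = 12 + (-6/1/16)*sqrt(6) = 12 + (-6*16)*sqrt(6) = 12 - 96*sqrt(6)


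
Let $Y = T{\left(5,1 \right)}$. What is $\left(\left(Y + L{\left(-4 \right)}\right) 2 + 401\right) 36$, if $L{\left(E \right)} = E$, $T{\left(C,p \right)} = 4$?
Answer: $14436$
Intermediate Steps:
$Y = 4$
$\left(\left(Y + L{\left(-4 \right)}\right) 2 + 401\right) 36 = \left(\left(4 - 4\right) 2 + 401\right) 36 = \left(0 \cdot 2 + 401\right) 36 = \left(0 + 401\right) 36 = 401 \cdot 36 = 14436$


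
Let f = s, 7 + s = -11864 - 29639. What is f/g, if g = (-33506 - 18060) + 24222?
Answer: 20755/13672 ≈ 1.5181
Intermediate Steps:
g = -27344 (g = -51566 + 24222 = -27344)
s = -41510 (s = -7 + (-11864 - 29639) = -7 - 41503 = -41510)
f = -41510
f/g = -41510/(-27344) = -41510*(-1/27344) = 20755/13672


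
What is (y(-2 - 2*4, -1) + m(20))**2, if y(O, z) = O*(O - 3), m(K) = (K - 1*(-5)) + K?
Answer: 30625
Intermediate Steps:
m(K) = 5 + 2*K (m(K) = (K + 5) + K = (5 + K) + K = 5 + 2*K)
y(O, z) = O*(-3 + O)
(y(-2 - 2*4, -1) + m(20))**2 = ((-2 - 2*4)*(-3 + (-2 - 2*4)) + (5 + 2*20))**2 = ((-2 - 8)*(-3 + (-2 - 8)) + (5 + 40))**2 = (-10*(-3 - 10) + 45)**2 = (-10*(-13) + 45)**2 = (130 + 45)**2 = 175**2 = 30625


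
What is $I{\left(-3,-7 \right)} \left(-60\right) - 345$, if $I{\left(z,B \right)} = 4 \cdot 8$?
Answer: $-2265$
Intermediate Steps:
$I{\left(z,B \right)} = 32$
$I{\left(-3,-7 \right)} \left(-60\right) - 345 = 32 \left(-60\right) - 345 = -1920 - 345 = -2265$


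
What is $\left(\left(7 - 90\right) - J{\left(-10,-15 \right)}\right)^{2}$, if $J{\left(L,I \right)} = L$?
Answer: $5329$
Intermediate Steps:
$\left(\left(7 - 90\right) - J{\left(-10,-15 \right)}\right)^{2} = \left(\left(7 - 90\right) - -10\right)^{2} = \left(\left(7 - 90\right) + 10\right)^{2} = \left(-83 + 10\right)^{2} = \left(-73\right)^{2} = 5329$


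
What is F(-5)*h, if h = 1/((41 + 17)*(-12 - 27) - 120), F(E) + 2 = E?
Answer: 7/2382 ≈ 0.0029387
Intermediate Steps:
F(E) = -2 + E
h = -1/2382 (h = 1/(58*(-39) - 120) = 1/(-2262 - 120) = 1/(-2382) = -1/2382 ≈ -0.00041982)
F(-5)*h = (-2 - 5)*(-1/2382) = -7*(-1/2382) = 7/2382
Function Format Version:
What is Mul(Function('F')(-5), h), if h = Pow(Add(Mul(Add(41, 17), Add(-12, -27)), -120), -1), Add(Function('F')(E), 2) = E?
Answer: Rational(7, 2382) ≈ 0.0029387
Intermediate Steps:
Function('F')(E) = Add(-2, E)
h = Rational(-1, 2382) (h = Pow(Add(Mul(58, -39), -120), -1) = Pow(Add(-2262, -120), -1) = Pow(-2382, -1) = Rational(-1, 2382) ≈ -0.00041982)
Mul(Function('F')(-5), h) = Mul(Add(-2, -5), Rational(-1, 2382)) = Mul(-7, Rational(-1, 2382)) = Rational(7, 2382)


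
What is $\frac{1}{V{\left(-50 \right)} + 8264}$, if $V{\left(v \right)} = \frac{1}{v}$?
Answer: $\frac{50}{413199} \approx 0.00012101$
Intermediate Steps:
$\frac{1}{V{\left(-50 \right)} + 8264} = \frac{1}{\frac{1}{-50} + 8264} = \frac{1}{- \frac{1}{50} + 8264} = \frac{1}{\frac{413199}{50}} = \frac{50}{413199}$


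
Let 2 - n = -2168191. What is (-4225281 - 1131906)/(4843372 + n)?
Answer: -487017/637415 ≈ -0.76405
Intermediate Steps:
n = 2168193 (n = 2 - 1*(-2168191) = 2 + 2168191 = 2168193)
(-4225281 - 1131906)/(4843372 + n) = (-4225281 - 1131906)/(4843372 + 2168193) = -5357187/7011565 = -5357187*1/7011565 = -487017/637415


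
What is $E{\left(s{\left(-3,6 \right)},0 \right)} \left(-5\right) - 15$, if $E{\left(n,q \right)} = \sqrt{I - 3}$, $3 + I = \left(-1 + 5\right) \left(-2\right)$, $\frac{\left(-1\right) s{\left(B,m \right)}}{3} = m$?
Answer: $-15 - 5 i \sqrt{14} \approx -15.0 - 18.708 i$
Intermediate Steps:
$s{\left(B,m \right)} = - 3 m$
$I = -11$ ($I = -3 + \left(-1 + 5\right) \left(-2\right) = -3 + 4 \left(-2\right) = -3 - 8 = -11$)
$E{\left(n,q \right)} = i \sqrt{14}$ ($E{\left(n,q \right)} = \sqrt{-11 - 3} = \sqrt{-14} = i \sqrt{14}$)
$E{\left(s{\left(-3,6 \right)},0 \right)} \left(-5\right) - 15 = i \sqrt{14} \left(-5\right) - 15 = - 5 i \sqrt{14} - 15 = -15 - 5 i \sqrt{14}$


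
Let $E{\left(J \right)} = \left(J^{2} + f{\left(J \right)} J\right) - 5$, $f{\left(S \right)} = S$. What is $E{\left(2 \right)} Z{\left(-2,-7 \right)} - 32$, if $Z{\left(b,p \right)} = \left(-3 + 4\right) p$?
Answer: $-53$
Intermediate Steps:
$Z{\left(b,p \right)} = p$ ($Z{\left(b,p \right)} = 1 p = p$)
$E{\left(J \right)} = -5 + 2 J^{2}$ ($E{\left(J \right)} = \left(J^{2} + J J\right) - 5 = \left(J^{2} + J^{2}\right) - 5 = 2 J^{2} - 5 = -5 + 2 J^{2}$)
$E{\left(2 \right)} Z{\left(-2,-7 \right)} - 32 = \left(-5 + 2 \cdot 2^{2}\right) \left(-7\right) - 32 = \left(-5 + 2 \cdot 4\right) \left(-7\right) - 32 = \left(-5 + 8\right) \left(-7\right) - 32 = 3 \left(-7\right) - 32 = -21 - 32 = -53$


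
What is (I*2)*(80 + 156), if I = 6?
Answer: 2832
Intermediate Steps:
(I*2)*(80 + 156) = (6*2)*(80 + 156) = 12*236 = 2832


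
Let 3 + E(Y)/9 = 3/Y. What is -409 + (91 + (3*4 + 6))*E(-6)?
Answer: -7685/2 ≈ -3842.5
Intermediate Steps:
E(Y) = -27 + 27/Y (E(Y) = -27 + 9*(3/Y) = -27 + 27/Y)
-409 + (91 + (3*4 + 6))*E(-6) = -409 + (91 + (3*4 + 6))*(-27 + 27/(-6)) = -409 + (91 + (12 + 6))*(-27 + 27*(-⅙)) = -409 + (91 + 18)*(-27 - 9/2) = -409 + 109*(-63/2) = -409 - 6867/2 = -7685/2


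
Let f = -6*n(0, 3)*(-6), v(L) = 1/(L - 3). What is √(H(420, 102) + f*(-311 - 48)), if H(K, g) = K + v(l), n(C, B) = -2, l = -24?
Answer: √2127705/9 ≈ 162.07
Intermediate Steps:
v(L) = 1/(-3 + L)
H(K, g) = -1/27 + K (H(K, g) = K + 1/(-3 - 24) = K + 1/(-27) = K - 1/27 = -1/27 + K)
f = -72 (f = -6*(-2)*(-6) = 12*(-6) = -72)
√(H(420, 102) + f*(-311 - 48)) = √((-1/27 + 420) - 72*(-311 - 48)) = √(11339/27 - 72*(-359)) = √(11339/27 + 25848) = √(709235/27) = √2127705/9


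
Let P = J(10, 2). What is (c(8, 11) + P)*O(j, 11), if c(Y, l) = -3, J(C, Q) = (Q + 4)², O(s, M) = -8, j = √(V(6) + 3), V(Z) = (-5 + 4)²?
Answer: -264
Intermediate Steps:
V(Z) = 1 (V(Z) = (-1)² = 1)
j = 2 (j = √(1 + 3) = √4 = 2)
J(C, Q) = (4 + Q)²
P = 36 (P = (4 + 2)² = 6² = 36)
(c(8, 11) + P)*O(j, 11) = (-3 + 36)*(-8) = 33*(-8) = -264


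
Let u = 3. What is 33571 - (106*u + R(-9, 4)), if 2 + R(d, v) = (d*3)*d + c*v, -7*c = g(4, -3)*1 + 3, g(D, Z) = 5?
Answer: 231116/7 ≈ 33017.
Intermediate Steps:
c = -8/7 (c = -(5*1 + 3)/7 = -(5 + 3)/7 = -⅐*8 = -8/7 ≈ -1.1429)
R(d, v) = -2 + 3*d² - 8*v/7 (R(d, v) = -2 + ((d*3)*d - 8*v/7) = -2 + ((3*d)*d - 8*v/7) = -2 + (3*d² - 8*v/7) = -2 + 3*d² - 8*v/7)
33571 - (106*u + R(-9, 4)) = 33571 - (106*3 + (-2 + 3*(-9)² - 8/7*4)) = 33571 - (318 + (-2 + 3*81 - 32/7)) = 33571 - (318 + (-2 + 243 - 32/7)) = 33571 - (318 + 1655/7) = 33571 - 1*3881/7 = 33571 - 3881/7 = 231116/7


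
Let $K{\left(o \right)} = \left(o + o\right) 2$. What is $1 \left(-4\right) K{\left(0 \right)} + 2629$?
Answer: $2629$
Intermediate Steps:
$K{\left(o \right)} = 4 o$ ($K{\left(o \right)} = 2 o 2 = 4 o$)
$1 \left(-4\right) K{\left(0 \right)} + 2629 = 1 \left(-4\right) 4 \cdot 0 + 2629 = \left(-4\right) 0 + 2629 = 0 + 2629 = 2629$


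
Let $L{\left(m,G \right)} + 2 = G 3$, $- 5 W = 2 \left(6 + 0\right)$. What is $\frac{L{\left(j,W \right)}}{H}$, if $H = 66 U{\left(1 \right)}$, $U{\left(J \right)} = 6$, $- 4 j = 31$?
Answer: $- \frac{23}{990} \approx -0.023232$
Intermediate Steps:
$j = - \frac{31}{4}$ ($j = \left(- \frac{1}{4}\right) 31 = - \frac{31}{4} \approx -7.75$)
$W = - \frac{12}{5}$ ($W = - \frac{2 \left(6 + 0\right)}{5} = - \frac{2 \cdot 6}{5} = \left(- \frac{1}{5}\right) 12 = - \frac{12}{5} \approx -2.4$)
$L{\left(m,G \right)} = -2 + 3 G$ ($L{\left(m,G \right)} = -2 + G 3 = -2 + 3 G$)
$H = 396$ ($H = 66 \cdot 6 = 396$)
$\frac{L{\left(j,W \right)}}{H} = \frac{-2 + 3 \left(- \frac{12}{5}\right)}{396} = \left(-2 - \frac{36}{5}\right) \frac{1}{396} = \left(- \frac{46}{5}\right) \frac{1}{396} = - \frac{23}{990}$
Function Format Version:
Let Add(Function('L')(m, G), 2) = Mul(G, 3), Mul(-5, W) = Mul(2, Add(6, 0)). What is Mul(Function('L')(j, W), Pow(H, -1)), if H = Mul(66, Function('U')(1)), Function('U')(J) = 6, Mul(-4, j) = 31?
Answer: Rational(-23, 990) ≈ -0.023232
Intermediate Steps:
j = Rational(-31, 4) (j = Mul(Rational(-1, 4), 31) = Rational(-31, 4) ≈ -7.7500)
W = Rational(-12, 5) (W = Mul(Rational(-1, 5), Mul(2, Add(6, 0))) = Mul(Rational(-1, 5), Mul(2, 6)) = Mul(Rational(-1, 5), 12) = Rational(-12, 5) ≈ -2.4000)
Function('L')(m, G) = Add(-2, Mul(3, G)) (Function('L')(m, G) = Add(-2, Mul(G, 3)) = Add(-2, Mul(3, G)))
H = 396 (H = Mul(66, 6) = 396)
Mul(Function('L')(j, W), Pow(H, -1)) = Mul(Add(-2, Mul(3, Rational(-12, 5))), Pow(396, -1)) = Mul(Add(-2, Rational(-36, 5)), Rational(1, 396)) = Mul(Rational(-46, 5), Rational(1, 396)) = Rational(-23, 990)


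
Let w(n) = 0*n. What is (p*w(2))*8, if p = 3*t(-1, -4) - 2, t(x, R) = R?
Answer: 0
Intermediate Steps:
w(n) = 0
p = -14 (p = 3*(-4) - 2 = -12 - 2 = -14)
(p*w(2))*8 = -14*0*8 = 0*8 = 0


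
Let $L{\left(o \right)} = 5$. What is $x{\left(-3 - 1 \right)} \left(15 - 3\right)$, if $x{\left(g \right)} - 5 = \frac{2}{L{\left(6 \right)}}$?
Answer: $\frac{324}{5} \approx 64.8$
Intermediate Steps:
$x{\left(g \right)} = \frac{27}{5}$ ($x{\left(g \right)} = 5 + \frac{2}{5} = \frac{27}{5}$)
$x{\left(-3 - 1 \right)} \left(15 - 3\right) = \frac{27 \left(15 - 3\right)}{5} = \frac{27}{5} \cdot 12 = \frac{324}{5}$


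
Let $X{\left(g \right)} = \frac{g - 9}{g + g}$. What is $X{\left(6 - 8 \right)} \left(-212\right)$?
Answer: $-583$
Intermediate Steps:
$X{\left(g \right)} = \frac{-9 + g}{2 g}$
$X{\left(6 - 8 \right)} \left(-212\right) = \frac{-9 + \left(6 - 8\right)}{2 \left(6 - 8\right)} \left(-212\right) = \frac{-9 - 2}{2 \left(-2\right)} \left(-212\right) = \frac{1}{2} \left(- \frac{1}{2}\right) \left(-11\right) \left(-212\right) = \frac{11}{4} \left(-212\right) = -583$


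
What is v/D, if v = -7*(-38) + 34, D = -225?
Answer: -4/3 ≈ -1.3333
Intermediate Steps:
v = 300 (v = 266 + 34 = 300)
v/D = 300/(-225) = 300*(-1/225) = -4/3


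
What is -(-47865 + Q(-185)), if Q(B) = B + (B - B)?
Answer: 48050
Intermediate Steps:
Q(B) = B (Q(B) = B + 0 = B)
-(-47865 + Q(-185)) = -(-47865 - 185) = -1*(-48050) = 48050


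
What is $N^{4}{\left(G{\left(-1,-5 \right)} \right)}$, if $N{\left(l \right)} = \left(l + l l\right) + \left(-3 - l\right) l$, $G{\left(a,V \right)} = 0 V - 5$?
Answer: $10000$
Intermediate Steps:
$G{\left(a,V \right)} = -5$ ($G{\left(a,V \right)} = 0 - 5 = -5$)
$N{\left(l \right)} = l + l^{2} + l \left(-3 - l\right)$ ($N{\left(l \right)} = \left(l + l^{2}\right) + l \left(-3 - l\right) = l + l^{2} + l \left(-3 - l\right)$)
$N^{4}{\left(G{\left(-1,-5 \right)} \right)} = \left(\left(-2\right) \left(-5\right)\right)^{4} = 10^{4} = 10000$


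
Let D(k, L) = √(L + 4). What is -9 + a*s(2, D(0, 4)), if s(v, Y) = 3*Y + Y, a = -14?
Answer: -9 - 112*√2 ≈ -167.39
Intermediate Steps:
D(k, L) = √(4 + L)
s(v, Y) = 4*Y
-9 + a*s(2, D(0, 4)) = -9 - 56*√(4 + 4) = -9 - 56*√8 = -9 - 56*2*√2 = -9 - 112*√2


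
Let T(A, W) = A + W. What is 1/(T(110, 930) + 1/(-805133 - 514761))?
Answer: 1319894/1372689759 ≈ 0.00096154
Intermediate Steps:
1/(T(110, 930) + 1/(-805133 - 514761)) = 1/((110 + 930) + 1/(-805133 - 514761)) = 1/(1040 + 1/(-1319894)) = 1/(1040 - 1/1319894) = 1/(1372689759/1319894) = 1319894/1372689759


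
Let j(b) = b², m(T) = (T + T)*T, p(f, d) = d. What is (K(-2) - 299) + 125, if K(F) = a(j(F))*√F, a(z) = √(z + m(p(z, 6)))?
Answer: -174 + 2*I*√38 ≈ -174.0 + 12.329*I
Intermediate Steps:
m(T) = 2*T² (m(T) = (2*T)*T = 2*T²)
a(z) = √(72 + z) (a(z) = √(z + 2*6²) = √(z + 2*36) = √(z + 72) = √(72 + z))
K(F) = √F*√(72 + F²) (K(F) = √(72 + F²)*√F = √F*√(72 + F²))
(K(-2) - 299) + 125 = (√(-2)*√(72 + (-2)²) - 299) + 125 = ((I*√2)*√(72 + 4) - 299) + 125 = ((I*√2)*√76 - 299) + 125 = ((I*√2)*(2*√19) - 299) + 125 = (2*I*√38 - 299) + 125 = (-299 + 2*I*√38) + 125 = -174 + 2*I*√38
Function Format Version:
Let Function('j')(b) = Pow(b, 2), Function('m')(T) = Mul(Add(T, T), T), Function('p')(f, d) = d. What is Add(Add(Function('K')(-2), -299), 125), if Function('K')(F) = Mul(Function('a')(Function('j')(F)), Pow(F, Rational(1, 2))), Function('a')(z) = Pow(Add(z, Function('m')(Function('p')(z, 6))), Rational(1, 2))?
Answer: Add(-174, Mul(2, I, Pow(38, Rational(1, 2)))) ≈ Add(-174.00, Mul(12.329, I))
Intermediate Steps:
Function('m')(T) = Mul(2, Pow(T, 2)) (Function('m')(T) = Mul(Mul(2, T), T) = Mul(2, Pow(T, 2)))
Function('a')(z) = Pow(Add(72, z), Rational(1, 2)) (Function('a')(z) = Pow(Add(z, Mul(2, Pow(6, 2))), Rational(1, 2)) = Pow(Add(z, Mul(2, 36)), Rational(1, 2)) = Pow(Add(z, 72), Rational(1, 2)) = Pow(Add(72, z), Rational(1, 2)))
Function('K')(F) = Mul(Pow(F, Rational(1, 2)), Pow(Add(72, Pow(F, 2)), Rational(1, 2))) (Function('K')(F) = Mul(Pow(Add(72, Pow(F, 2)), Rational(1, 2)), Pow(F, Rational(1, 2))) = Mul(Pow(F, Rational(1, 2)), Pow(Add(72, Pow(F, 2)), Rational(1, 2))))
Add(Add(Function('K')(-2), -299), 125) = Add(Add(Mul(Pow(-2, Rational(1, 2)), Pow(Add(72, Pow(-2, 2)), Rational(1, 2))), -299), 125) = Add(Add(Mul(Mul(I, Pow(2, Rational(1, 2))), Pow(Add(72, 4), Rational(1, 2))), -299), 125) = Add(Add(Mul(Mul(I, Pow(2, Rational(1, 2))), Pow(76, Rational(1, 2))), -299), 125) = Add(Add(Mul(Mul(I, Pow(2, Rational(1, 2))), Mul(2, Pow(19, Rational(1, 2)))), -299), 125) = Add(Add(Mul(2, I, Pow(38, Rational(1, 2))), -299), 125) = Add(Add(-299, Mul(2, I, Pow(38, Rational(1, 2)))), 125) = Add(-174, Mul(2, I, Pow(38, Rational(1, 2))))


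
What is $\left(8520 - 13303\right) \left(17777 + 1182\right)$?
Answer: $-90680897$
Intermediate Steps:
$\left(8520 - 13303\right) \left(17777 + 1182\right) = \left(-4783\right) 18959 = -90680897$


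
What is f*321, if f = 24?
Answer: 7704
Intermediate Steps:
f*321 = 24*321 = 7704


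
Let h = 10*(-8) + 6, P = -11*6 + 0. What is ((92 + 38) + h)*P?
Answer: -3696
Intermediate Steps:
P = -66 (P = -66 + 0 = -66)
h = -74 (h = -80 + 6 = -74)
((92 + 38) + h)*P = ((92 + 38) - 74)*(-66) = (130 - 74)*(-66) = 56*(-66) = -3696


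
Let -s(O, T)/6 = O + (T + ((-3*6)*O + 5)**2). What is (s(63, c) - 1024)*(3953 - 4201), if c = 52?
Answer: 1897090880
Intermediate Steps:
s(O, T) = -6*O - 6*T - 6*(5 - 18*O)**2 (s(O, T) = -6*(O + (T + ((-3*6)*O + 5)**2)) = -6*(O + (T + (-18*O + 5)**2)) = -6*(O + (T + (5 - 18*O)**2)) = -6*(O + T + (5 - 18*O)**2) = -6*O - 6*T - 6*(5 - 18*O)**2)
(s(63, c) - 1024)*(3953 - 4201) = ((-6*63 - 6*52 - 6*(-5 + 18*63)**2) - 1024)*(3953 - 4201) = ((-378 - 312 - 6*(-5 + 1134)**2) - 1024)*(-248) = ((-378 - 312 - 6*1129**2) - 1024)*(-248) = ((-378 - 312 - 6*1274641) - 1024)*(-248) = ((-378 - 312 - 7647846) - 1024)*(-248) = (-7648536 - 1024)*(-248) = -7649560*(-248) = 1897090880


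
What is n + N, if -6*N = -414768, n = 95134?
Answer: 164262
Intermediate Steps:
N = 69128 (N = -1/6*(-414768) = 69128)
n + N = 95134 + 69128 = 164262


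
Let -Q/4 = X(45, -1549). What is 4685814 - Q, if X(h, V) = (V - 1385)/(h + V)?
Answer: 880934499/188 ≈ 4.6858e+6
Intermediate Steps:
X(h, V) = (-1385 + V)/(V + h)
Q = -1467/188 (Q = -4*(-1385 - 1549)/(-1549 + 45) = -4*(-2934)/(-1504) = -(-1)*(-2934)/376 = -4*1467/752 = -1467/188 ≈ -7.8032)
4685814 - Q = 4685814 - 1*(-1467/188) = 4685814 + 1467/188 = 880934499/188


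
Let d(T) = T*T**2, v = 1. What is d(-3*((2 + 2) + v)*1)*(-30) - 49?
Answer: 101201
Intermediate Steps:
d(T) = T**3
d(-3*((2 + 2) + v)*1)*(-30) - 49 = (-3*((2 + 2) + 1)*1)**3*(-30) - 49 = (-3*(4 + 1)*1)**3*(-30) - 49 = (-3*5*1)**3*(-30) - 49 = (-15*1)**3*(-30) - 49 = (-15)**3*(-30) - 49 = -3375*(-30) - 49 = 101250 - 49 = 101201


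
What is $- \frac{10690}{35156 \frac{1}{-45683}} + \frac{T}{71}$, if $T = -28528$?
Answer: $\frac{1530454991}{113458} \approx 13489.0$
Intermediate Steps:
$- \frac{10690}{35156 \frac{1}{-45683}} + \frac{T}{71} = - \frac{10690}{35156 \frac{1}{-45683}} - \frac{28528}{71} = - \frac{10690}{35156 \left(- \frac{1}{45683}\right)} - \frac{28528}{71} = - \frac{10690}{- \frac{3196}{4153}} - \frac{28528}{71} = \left(-10690\right) \left(- \frac{4153}{3196}\right) - \frac{28528}{71} = \frac{22197785}{1598} - \frac{28528}{71} = \frac{1530454991}{113458}$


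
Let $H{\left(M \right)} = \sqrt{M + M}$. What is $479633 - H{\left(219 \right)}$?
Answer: $479633 - \sqrt{438} \approx 4.7961 \cdot 10^{5}$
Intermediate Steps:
$H{\left(M \right)} = \sqrt{2} \sqrt{M}$ ($H{\left(M \right)} = \sqrt{2 M} = \sqrt{2} \sqrt{M}$)
$479633 - H{\left(219 \right)} = 479633 - \sqrt{2} \sqrt{219} = 479633 - \sqrt{438}$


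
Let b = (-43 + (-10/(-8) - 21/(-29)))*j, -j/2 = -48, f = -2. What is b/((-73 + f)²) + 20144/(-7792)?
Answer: -86999189/26480625 ≈ -3.2854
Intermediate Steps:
j = 96 (j = -2*(-48) = 96)
b = -114216/29 (b = (-43 + (-10/(-8) - 21/(-29)))*96 = (-43 + (-10*(-⅛) - 21*(-1/29)))*96 = (-43 + (5/4 + 21/29))*96 = (-43 + 229/116)*96 = -4759/116*96 = -114216/29 ≈ -3938.5)
b/((-73 + f)²) + 20144/(-7792) = -114216/(29*(-73 - 2)²) + 20144/(-7792) = -114216/(29*((-75)²)) + 20144*(-1/7792) = -114216/29/5625 - 1259/487 = -114216/29*1/5625 - 1259/487 = -38072/54375 - 1259/487 = -86999189/26480625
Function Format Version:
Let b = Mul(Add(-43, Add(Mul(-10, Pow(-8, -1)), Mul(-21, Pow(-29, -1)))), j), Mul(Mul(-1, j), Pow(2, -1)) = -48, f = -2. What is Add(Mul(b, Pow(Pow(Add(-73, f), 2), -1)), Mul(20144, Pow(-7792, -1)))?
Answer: Rational(-86999189, 26480625) ≈ -3.2854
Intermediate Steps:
j = 96 (j = Mul(-2, -48) = 96)
b = Rational(-114216, 29) (b = Mul(Add(-43, Add(Mul(-10, Pow(-8, -1)), Mul(-21, Pow(-29, -1)))), 96) = Mul(Add(-43, Add(Mul(-10, Rational(-1, 8)), Mul(-21, Rational(-1, 29)))), 96) = Mul(Add(-43, Add(Rational(5, 4), Rational(21, 29))), 96) = Mul(Add(-43, Rational(229, 116)), 96) = Mul(Rational(-4759, 116), 96) = Rational(-114216, 29) ≈ -3938.5)
Add(Mul(b, Pow(Pow(Add(-73, f), 2), -1)), Mul(20144, Pow(-7792, -1))) = Add(Mul(Rational(-114216, 29), Pow(Pow(Add(-73, -2), 2), -1)), Mul(20144, Pow(-7792, -1))) = Add(Mul(Rational(-114216, 29), Pow(Pow(-75, 2), -1)), Mul(20144, Rational(-1, 7792))) = Add(Mul(Rational(-114216, 29), Pow(5625, -1)), Rational(-1259, 487)) = Add(Mul(Rational(-114216, 29), Rational(1, 5625)), Rational(-1259, 487)) = Add(Rational(-38072, 54375), Rational(-1259, 487)) = Rational(-86999189, 26480625)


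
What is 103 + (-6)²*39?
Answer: 1507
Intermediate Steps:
103 + (-6)²*39 = 103 + 36*39 = 103 + 1404 = 1507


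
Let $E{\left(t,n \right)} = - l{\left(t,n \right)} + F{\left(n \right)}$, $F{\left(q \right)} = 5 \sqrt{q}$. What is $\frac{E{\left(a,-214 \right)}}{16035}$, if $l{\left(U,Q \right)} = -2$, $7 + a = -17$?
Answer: $\frac{2}{16035} + \frac{i \sqrt{214}}{3207} \approx 0.00012473 + 0.0045615 i$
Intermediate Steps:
$a = -24$ ($a = -7 - 17 = -24$)
$E{\left(t,n \right)} = 2 + 5 \sqrt{n}$ ($E{\left(t,n \right)} = \left(-1\right) \left(-2\right) + 5 \sqrt{n} = 2 + 5 \sqrt{n}$)
$\frac{E{\left(a,-214 \right)}}{16035} = \frac{2 + 5 \sqrt{-214}}{16035} = \left(2 + 5 i \sqrt{214}\right) \frac{1}{16035} = \frac{2}{16035} + \frac{i \sqrt{214}}{3207}$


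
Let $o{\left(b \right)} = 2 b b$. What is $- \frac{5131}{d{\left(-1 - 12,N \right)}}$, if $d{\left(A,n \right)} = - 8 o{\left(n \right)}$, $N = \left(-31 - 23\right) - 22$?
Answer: $\frac{5131}{92416} \approx 0.055521$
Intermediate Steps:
$N = -76$ ($N = -54 - 22 = -76$)
$o{\left(b \right)} = 2 b^{2}$
$d{\left(A,n \right)} = - 16 n^{2}$ ($d{\left(A,n \right)} = - 8 \cdot 2 n^{2} = - 16 n^{2}$)
$- \frac{5131}{d{\left(-1 - 12,N \right)}} = - \frac{5131}{\left(-16\right) \left(-76\right)^{2}} = - \frac{5131}{\left(-16\right) 5776} = - \frac{5131}{-92416} = \left(-5131\right) \left(- \frac{1}{92416}\right) = \frac{5131}{92416}$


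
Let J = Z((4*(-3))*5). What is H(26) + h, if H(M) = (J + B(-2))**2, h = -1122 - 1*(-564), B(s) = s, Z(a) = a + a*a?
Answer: 12516886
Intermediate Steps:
Z(a) = a + a**2
h = -558 (h = -1122 + 564 = -558)
J = 3540 (J = ((4*(-3))*5)*(1 + (4*(-3))*5) = (-12*5)*(1 - 12*5) = -60*(1 - 60) = -60*(-59) = 3540)
H(M) = 12517444 (H(M) = (3540 - 2)**2 = 3538**2 = 12517444)
H(26) + h = 12517444 - 558 = 12516886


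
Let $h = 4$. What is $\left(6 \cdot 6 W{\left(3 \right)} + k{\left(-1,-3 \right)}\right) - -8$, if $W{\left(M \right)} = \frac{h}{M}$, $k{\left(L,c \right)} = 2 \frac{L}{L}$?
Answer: $58$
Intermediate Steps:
$k{\left(L,c \right)} = 2$ ($k{\left(L,c \right)} = 2 \cdot 1 = 2$)
$W{\left(M \right)} = \frac{4}{M}$
$\left(6 \cdot 6 W{\left(3 \right)} + k{\left(-1,-3 \right)}\right) - -8 = \left(6 \cdot 6 \cdot \frac{4}{3} + 2\right) - -8 = \left(36 \cdot 4 \cdot \frac{1}{3} + 2\right) + 8 = \left(36 \cdot \frac{4}{3} + 2\right) + 8 = \left(48 + 2\right) + 8 = 50 + 8 = 58$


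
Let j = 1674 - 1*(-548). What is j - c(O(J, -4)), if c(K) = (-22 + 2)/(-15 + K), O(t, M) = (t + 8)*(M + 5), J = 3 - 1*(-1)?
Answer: 6646/3 ≈ 2215.3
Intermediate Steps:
J = 4 (J = 3 + 1 = 4)
O(t, M) = (5 + M)*(8 + t) (O(t, M) = (8 + t)*(5 + M) = (5 + M)*(8 + t))
c(K) = -20/(-15 + K)
j = 2222 (j = 1674 + 548 = 2222)
j - c(O(J, -4)) = 2222 - (-20)/(-15 + (40 + 5*4 + 8*(-4) - 4*4)) = 2222 - (-20)/(-15 + (40 + 20 - 32 - 16)) = 2222 - (-20)/(-15 + 12) = 2222 - (-20)/(-3) = 2222 - (-20)*(-1)/3 = 2222 - 1*20/3 = 2222 - 20/3 = 6646/3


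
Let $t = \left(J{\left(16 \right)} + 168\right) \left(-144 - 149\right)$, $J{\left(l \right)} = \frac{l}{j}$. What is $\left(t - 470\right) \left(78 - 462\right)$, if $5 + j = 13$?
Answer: $19307520$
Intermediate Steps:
$j = 8$ ($j = -5 + 13 = 8$)
$J{\left(l \right)} = \frac{l}{8}$
$t = -49810$ ($t = \left(\frac{1}{8} \cdot 16 + 168\right) \left(-144 - 149\right) = \left(2 + 168\right) \left(-293\right) = 170 \left(-293\right) = -49810$)
$\left(t - 470\right) \left(78 - 462\right) = \left(-49810 - 470\right) \left(78 - 462\right) = \left(-50280\right) \left(-384\right) = 19307520$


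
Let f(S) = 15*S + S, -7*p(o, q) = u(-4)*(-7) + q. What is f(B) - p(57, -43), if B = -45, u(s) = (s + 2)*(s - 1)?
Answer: -5153/7 ≈ -736.14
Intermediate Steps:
u(s) = (-1 + s)*(2 + s) (u(s) = (2 + s)*(-1 + s) = (-1 + s)*(2 + s))
p(o, q) = 10 - q/7 (p(o, q) = -((-2 - 4 + (-4)²)*(-7) + q)/7 = -((-2 - 4 + 16)*(-7) + q)/7 = -(10*(-7) + q)/7 = -(-70 + q)/7 = 10 - q/7)
f(S) = 16*S
f(B) - p(57, -43) = 16*(-45) - (10 - ⅐*(-43)) = -720 - (10 + 43/7) = -720 - 1*113/7 = -720 - 113/7 = -5153/7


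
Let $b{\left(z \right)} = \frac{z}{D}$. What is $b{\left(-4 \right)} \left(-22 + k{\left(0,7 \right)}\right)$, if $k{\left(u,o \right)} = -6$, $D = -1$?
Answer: $-112$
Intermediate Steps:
$b{\left(z \right)} = - z$ ($b{\left(z \right)} = \frac{z}{-1} = z \left(-1\right) = - z$)
$b{\left(-4 \right)} \left(-22 + k{\left(0,7 \right)}\right) = \left(-1\right) \left(-4\right) \left(-22 - 6\right) = 4 \left(-28\right) = -112$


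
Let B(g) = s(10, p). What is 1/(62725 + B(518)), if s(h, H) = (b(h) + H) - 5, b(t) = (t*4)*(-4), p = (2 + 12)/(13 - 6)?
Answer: 1/62562 ≈ 1.5984e-5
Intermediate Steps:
p = 2 (p = 14/7 = 14*(1/7) = 2)
b(t) = -16*t (b(t) = (4*t)*(-4) = -16*t)
s(h, H) = -5 + H - 16*h (s(h, H) = (-16*h + H) - 5 = (H - 16*h) - 5 = -5 + H - 16*h)
B(g) = -163 (B(g) = -5 + 2 - 16*10 = -5 + 2 - 160 = -163)
1/(62725 + B(518)) = 1/(62725 - 163) = 1/62562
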